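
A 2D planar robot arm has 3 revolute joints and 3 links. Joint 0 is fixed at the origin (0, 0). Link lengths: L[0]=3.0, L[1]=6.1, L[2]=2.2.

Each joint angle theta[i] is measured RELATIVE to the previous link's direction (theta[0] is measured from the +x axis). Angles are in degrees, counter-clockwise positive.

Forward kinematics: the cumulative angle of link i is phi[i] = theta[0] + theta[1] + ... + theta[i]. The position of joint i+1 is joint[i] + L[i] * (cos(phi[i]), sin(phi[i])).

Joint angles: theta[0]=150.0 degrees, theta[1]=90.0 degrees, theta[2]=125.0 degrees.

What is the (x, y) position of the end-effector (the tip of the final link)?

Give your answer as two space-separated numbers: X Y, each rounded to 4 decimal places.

Answer: -3.4564 -3.5910

Derivation:
joint[0] = (0.0000, 0.0000)  (base)
link 0: phi[0] = 150 = 150 deg
  cos(150 deg) = -0.8660, sin(150 deg) = 0.5000
  joint[1] = (0.0000, 0.0000) + 3 * (-0.8660, 0.5000) = (0.0000 + -2.5981, 0.0000 + 1.5000) = (-2.5981, 1.5000)
link 1: phi[1] = 150 + 90 = 240 deg
  cos(240 deg) = -0.5000, sin(240 deg) = -0.8660
  joint[2] = (-2.5981, 1.5000) + 6.1 * (-0.5000, -0.8660) = (-2.5981 + -3.0500, 1.5000 + -5.2828) = (-5.6481, -3.7828)
link 2: phi[2] = 150 + 90 + 125 = 365 deg
  cos(365 deg) = 0.9962, sin(365 deg) = 0.0872
  joint[3] = (-5.6481, -3.7828) + 2.2 * (0.9962, 0.0872) = (-5.6481 + 2.1916, -3.7828 + 0.1917) = (-3.4564, -3.5910)
End effector: (-3.4564, -3.5910)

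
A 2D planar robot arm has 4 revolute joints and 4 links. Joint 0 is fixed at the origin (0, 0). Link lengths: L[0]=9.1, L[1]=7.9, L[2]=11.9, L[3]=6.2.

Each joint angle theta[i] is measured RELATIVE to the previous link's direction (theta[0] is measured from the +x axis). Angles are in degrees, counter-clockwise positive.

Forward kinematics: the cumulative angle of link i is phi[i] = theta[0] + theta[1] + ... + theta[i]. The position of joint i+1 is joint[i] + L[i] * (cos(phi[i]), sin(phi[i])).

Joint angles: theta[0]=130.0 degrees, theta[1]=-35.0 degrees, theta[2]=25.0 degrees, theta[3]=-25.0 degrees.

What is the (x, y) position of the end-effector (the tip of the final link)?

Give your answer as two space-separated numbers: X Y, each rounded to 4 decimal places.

Answer: -13.0283 31.3231

Derivation:
joint[0] = (0.0000, 0.0000)  (base)
link 0: phi[0] = 130 = 130 deg
  cos(130 deg) = -0.6428, sin(130 deg) = 0.7660
  joint[1] = (0.0000, 0.0000) + 9.1 * (-0.6428, 0.7660) = (0.0000 + -5.8494, 0.0000 + 6.9710) = (-5.8494, 6.9710)
link 1: phi[1] = 130 + -35 = 95 deg
  cos(95 deg) = -0.0872, sin(95 deg) = 0.9962
  joint[2] = (-5.8494, 6.9710) + 7.9 * (-0.0872, 0.9962) = (-5.8494 + -0.6885, 6.9710 + 7.8699) = (-6.5379, 14.8409)
link 2: phi[2] = 130 + -35 + 25 = 120 deg
  cos(120 deg) = -0.5000, sin(120 deg) = 0.8660
  joint[3] = (-6.5379, 14.8409) + 11.9 * (-0.5000, 0.8660) = (-6.5379 + -5.9500, 14.8409 + 10.3057) = (-12.4879, 25.1466)
link 3: phi[3] = 130 + -35 + 25 + -25 = 95 deg
  cos(95 deg) = -0.0872, sin(95 deg) = 0.9962
  joint[4] = (-12.4879, 25.1466) + 6.2 * (-0.0872, 0.9962) = (-12.4879 + -0.5404, 25.1466 + 6.1764) = (-13.0283, 31.3231)
End effector: (-13.0283, 31.3231)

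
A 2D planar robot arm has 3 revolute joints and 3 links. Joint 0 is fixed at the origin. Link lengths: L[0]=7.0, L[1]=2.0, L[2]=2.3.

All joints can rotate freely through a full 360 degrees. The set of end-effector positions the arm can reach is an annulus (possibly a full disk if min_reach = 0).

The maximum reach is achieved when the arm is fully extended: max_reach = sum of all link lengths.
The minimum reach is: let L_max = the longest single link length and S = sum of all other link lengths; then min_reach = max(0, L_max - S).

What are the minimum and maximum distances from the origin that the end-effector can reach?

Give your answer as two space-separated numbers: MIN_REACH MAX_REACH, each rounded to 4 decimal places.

Answer: 2.7000 11.3000

Derivation:
Link lengths: [7.0, 2.0, 2.3]
max_reach = 7 + 2 + 2.3 = 11.3
L_max = max([7.0, 2.0, 2.3]) = 7
S (sum of others) = 11.3 - 7 = 4.3
min_reach = max(0, 7 - 4.3) = max(0, 2.7) = 2.7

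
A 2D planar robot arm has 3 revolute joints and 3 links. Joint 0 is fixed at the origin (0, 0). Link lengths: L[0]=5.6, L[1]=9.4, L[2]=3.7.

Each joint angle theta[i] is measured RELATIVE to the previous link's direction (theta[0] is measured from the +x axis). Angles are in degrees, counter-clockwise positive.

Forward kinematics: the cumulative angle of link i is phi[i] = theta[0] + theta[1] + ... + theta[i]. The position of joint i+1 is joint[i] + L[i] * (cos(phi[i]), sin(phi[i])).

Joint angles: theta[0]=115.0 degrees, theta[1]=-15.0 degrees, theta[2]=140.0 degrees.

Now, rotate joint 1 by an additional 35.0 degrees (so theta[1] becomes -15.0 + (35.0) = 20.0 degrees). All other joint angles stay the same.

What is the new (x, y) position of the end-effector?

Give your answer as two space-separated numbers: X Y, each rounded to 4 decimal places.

joint[0] = (0.0000, 0.0000)  (base)
link 0: phi[0] = 115 = 115 deg
  cos(115 deg) = -0.4226, sin(115 deg) = 0.9063
  joint[1] = (0.0000, 0.0000) + 5.6 * (-0.4226, 0.9063) = (0.0000 + -2.3667, 0.0000 + 5.0753) = (-2.3667, 5.0753)
link 1: phi[1] = 115 + 20 = 135 deg
  cos(135 deg) = -0.7071, sin(135 deg) = 0.7071
  joint[2] = (-2.3667, 5.0753) + 9.4 * (-0.7071, 0.7071) = (-2.3667 + -6.6468, 5.0753 + 6.6468) = (-9.0135, 11.7221)
link 2: phi[2] = 115 + 20 + 140 = 275 deg
  cos(275 deg) = 0.0872, sin(275 deg) = -0.9962
  joint[3] = (-9.0135, 11.7221) + 3.7 * (0.0872, -0.9962) = (-9.0135 + 0.3225, 11.7221 + -3.6859) = (-8.6910, 8.0362)
End effector: (-8.6910, 8.0362)

Answer: -8.6910 8.0362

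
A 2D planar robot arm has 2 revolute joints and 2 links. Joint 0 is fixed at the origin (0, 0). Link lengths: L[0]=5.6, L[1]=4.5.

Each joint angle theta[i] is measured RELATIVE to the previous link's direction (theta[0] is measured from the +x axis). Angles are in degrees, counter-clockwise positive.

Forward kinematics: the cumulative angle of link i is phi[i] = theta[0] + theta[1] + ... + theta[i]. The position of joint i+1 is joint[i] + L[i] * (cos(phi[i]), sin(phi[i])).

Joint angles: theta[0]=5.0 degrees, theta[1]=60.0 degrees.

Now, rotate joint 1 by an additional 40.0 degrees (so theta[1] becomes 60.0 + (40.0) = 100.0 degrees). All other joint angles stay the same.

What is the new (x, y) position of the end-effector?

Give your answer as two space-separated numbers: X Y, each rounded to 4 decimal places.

Answer: 4.4140 4.8347

Derivation:
joint[0] = (0.0000, 0.0000)  (base)
link 0: phi[0] = 5 = 5 deg
  cos(5 deg) = 0.9962, sin(5 deg) = 0.0872
  joint[1] = (0.0000, 0.0000) + 5.6 * (0.9962, 0.0872) = (0.0000 + 5.5787, 0.0000 + 0.4881) = (5.5787, 0.4881)
link 1: phi[1] = 5 + 100 = 105 deg
  cos(105 deg) = -0.2588, sin(105 deg) = 0.9659
  joint[2] = (5.5787, 0.4881) + 4.5 * (-0.2588, 0.9659) = (5.5787 + -1.1647, 0.4881 + 4.3467) = (4.4140, 4.8347)
End effector: (4.4140, 4.8347)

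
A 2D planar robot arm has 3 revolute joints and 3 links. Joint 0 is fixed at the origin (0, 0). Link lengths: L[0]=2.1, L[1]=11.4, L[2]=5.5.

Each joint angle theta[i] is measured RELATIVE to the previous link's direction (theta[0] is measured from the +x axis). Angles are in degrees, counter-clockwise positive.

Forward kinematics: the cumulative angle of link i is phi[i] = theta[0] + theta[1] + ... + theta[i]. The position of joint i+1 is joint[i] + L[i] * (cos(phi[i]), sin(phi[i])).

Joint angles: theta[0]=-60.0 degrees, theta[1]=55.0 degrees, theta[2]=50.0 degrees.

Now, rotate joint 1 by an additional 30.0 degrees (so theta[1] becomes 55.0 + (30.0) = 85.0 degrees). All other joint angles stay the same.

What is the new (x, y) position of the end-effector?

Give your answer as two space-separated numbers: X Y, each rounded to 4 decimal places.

joint[0] = (0.0000, 0.0000)  (base)
link 0: phi[0] = -60 = -60 deg
  cos(-60 deg) = 0.5000, sin(-60 deg) = -0.8660
  joint[1] = (0.0000, 0.0000) + 2.1 * (0.5000, -0.8660) = (0.0000 + 1.0500, 0.0000 + -1.8187) = (1.0500, -1.8187)
link 1: phi[1] = -60 + 85 = 25 deg
  cos(25 deg) = 0.9063, sin(25 deg) = 0.4226
  joint[2] = (1.0500, -1.8187) + 11.4 * (0.9063, 0.4226) = (1.0500 + 10.3319, -1.8187 + 4.8178) = (11.3819, 2.9992)
link 2: phi[2] = -60 + 85 + 50 = 75 deg
  cos(75 deg) = 0.2588, sin(75 deg) = 0.9659
  joint[3] = (11.3819, 2.9992) + 5.5 * (0.2588, 0.9659) = (11.3819 + 1.4235, 2.9992 + 5.3126) = (12.8054, 8.3118)
End effector: (12.8054, 8.3118)

Answer: 12.8054 8.3118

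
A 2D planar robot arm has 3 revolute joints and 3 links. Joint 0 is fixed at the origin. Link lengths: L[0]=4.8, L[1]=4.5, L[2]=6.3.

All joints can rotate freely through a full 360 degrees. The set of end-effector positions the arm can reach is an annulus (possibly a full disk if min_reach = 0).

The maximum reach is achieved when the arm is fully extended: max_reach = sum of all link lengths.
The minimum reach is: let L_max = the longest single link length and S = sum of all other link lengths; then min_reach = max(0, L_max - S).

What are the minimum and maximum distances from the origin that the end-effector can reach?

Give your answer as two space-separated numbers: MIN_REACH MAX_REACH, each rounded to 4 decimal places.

Link lengths: [4.8, 4.5, 6.3]
max_reach = 4.8 + 4.5 + 6.3 = 15.6
L_max = max([4.8, 4.5, 6.3]) = 6.3
S (sum of others) = 15.6 - 6.3 = 9.3
min_reach = max(0, 6.3 - 9.3) = max(0, -3) = 0

Answer: 0.0000 15.6000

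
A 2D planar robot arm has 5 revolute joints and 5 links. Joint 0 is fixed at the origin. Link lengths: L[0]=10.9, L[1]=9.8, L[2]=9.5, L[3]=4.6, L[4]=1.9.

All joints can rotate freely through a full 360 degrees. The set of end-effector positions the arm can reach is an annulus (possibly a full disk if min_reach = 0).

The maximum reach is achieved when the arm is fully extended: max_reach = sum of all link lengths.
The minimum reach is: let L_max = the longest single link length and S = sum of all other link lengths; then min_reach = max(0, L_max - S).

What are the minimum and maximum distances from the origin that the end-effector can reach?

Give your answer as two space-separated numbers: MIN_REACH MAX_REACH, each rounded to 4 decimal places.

Link lengths: [10.9, 9.8, 9.5, 4.6, 1.9]
max_reach = 10.9 + 9.8 + 9.5 + 4.6 + 1.9 = 36.7
L_max = max([10.9, 9.8, 9.5, 4.6, 1.9]) = 10.9
S (sum of others) = 36.7 - 10.9 = 25.8
min_reach = max(0, 10.9 - 25.8) = max(0, -14.9) = 0

Answer: 0.0000 36.7000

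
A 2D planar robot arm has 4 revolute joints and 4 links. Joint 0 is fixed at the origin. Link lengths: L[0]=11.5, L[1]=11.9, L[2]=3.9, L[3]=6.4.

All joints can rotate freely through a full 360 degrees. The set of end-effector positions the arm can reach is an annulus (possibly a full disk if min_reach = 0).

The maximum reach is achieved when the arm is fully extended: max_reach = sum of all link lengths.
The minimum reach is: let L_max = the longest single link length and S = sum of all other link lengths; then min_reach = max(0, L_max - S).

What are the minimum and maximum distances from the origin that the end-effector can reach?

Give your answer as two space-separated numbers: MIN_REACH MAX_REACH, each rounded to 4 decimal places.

Answer: 0.0000 33.7000

Derivation:
Link lengths: [11.5, 11.9, 3.9, 6.4]
max_reach = 11.5 + 11.9 + 3.9 + 6.4 = 33.7
L_max = max([11.5, 11.9, 3.9, 6.4]) = 11.9
S (sum of others) = 33.7 - 11.9 = 21.8
min_reach = max(0, 11.9 - 21.8) = max(0, -9.9) = 0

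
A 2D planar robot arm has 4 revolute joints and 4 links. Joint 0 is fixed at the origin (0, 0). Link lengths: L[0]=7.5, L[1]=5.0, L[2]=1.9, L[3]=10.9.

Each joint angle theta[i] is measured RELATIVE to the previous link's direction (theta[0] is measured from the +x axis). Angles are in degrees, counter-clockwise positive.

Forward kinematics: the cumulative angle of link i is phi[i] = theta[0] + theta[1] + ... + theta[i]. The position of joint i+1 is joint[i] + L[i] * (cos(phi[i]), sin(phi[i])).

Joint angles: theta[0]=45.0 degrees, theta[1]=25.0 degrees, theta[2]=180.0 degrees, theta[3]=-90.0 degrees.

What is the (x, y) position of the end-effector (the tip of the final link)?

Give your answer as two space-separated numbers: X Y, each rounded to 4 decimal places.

Answer: -3.8791 11.9444

Derivation:
joint[0] = (0.0000, 0.0000)  (base)
link 0: phi[0] = 45 = 45 deg
  cos(45 deg) = 0.7071, sin(45 deg) = 0.7071
  joint[1] = (0.0000, 0.0000) + 7.5 * (0.7071, 0.7071) = (0.0000 + 5.3033, 0.0000 + 5.3033) = (5.3033, 5.3033)
link 1: phi[1] = 45 + 25 = 70 deg
  cos(70 deg) = 0.3420, sin(70 deg) = 0.9397
  joint[2] = (5.3033, 5.3033) + 5 * (0.3420, 0.9397) = (5.3033 + 1.7101, 5.3033 + 4.6985) = (7.0134, 10.0018)
link 2: phi[2] = 45 + 25 + 180 = 250 deg
  cos(250 deg) = -0.3420, sin(250 deg) = -0.9397
  joint[3] = (7.0134, 10.0018) + 1.9 * (-0.3420, -0.9397) = (7.0134 + -0.6498, 10.0018 + -1.7854) = (6.3636, 8.2163)
link 3: phi[3] = 45 + 25 + 180 + -90 = 160 deg
  cos(160 deg) = -0.9397, sin(160 deg) = 0.3420
  joint[4] = (6.3636, 8.2163) + 10.9 * (-0.9397, 0.3420) = (6.3636 + -10.2426, 8.2163 + 3.7280) = (-3.8791, 11.9444)
End effector: (-3.8791, 11.9444)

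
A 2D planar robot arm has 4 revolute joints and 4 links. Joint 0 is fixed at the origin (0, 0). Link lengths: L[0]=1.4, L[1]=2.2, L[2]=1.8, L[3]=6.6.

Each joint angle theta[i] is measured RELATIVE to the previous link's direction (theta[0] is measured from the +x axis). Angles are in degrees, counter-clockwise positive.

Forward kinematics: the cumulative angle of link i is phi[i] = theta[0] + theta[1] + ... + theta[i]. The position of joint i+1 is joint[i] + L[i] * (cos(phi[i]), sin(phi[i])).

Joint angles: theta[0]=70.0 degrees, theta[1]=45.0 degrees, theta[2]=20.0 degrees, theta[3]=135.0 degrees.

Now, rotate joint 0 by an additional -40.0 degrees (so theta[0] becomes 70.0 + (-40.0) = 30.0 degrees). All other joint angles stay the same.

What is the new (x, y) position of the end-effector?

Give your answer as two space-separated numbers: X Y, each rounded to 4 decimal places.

joint[0] = (0.0000, 0.0000)  (base)
link 0: phi[0] = 30 = 30 deg
  cos(30 deg) = 0.8660, sin(30 deg) = 0.5000
  joint[1] = (0.0000, 0.0000) + 1.4 * (0.8660, 0.5000) = (0.0000 + 1.2124, 0.0000 + 0.7000) = (1.2124, 0.7000)
link 1: phi[1] = 30 + 45 = 75 deg
  cos(75 deg) = 0.2588, sin(75 deg) = 0.9659
  joint[2] = (1.2124, 0.7000) + 2.2 * (0.2588, 0.9659) = (1.2124 + 0.5694, 0.7000 + 2.1250) = (1.7818, 2.8250)
link 2: phi[2] = 30 + 45 + 20 = 95 deg
  cos(95 deg) = -0.0872, sin(95 deg) = 0.9962
  joint[3] = (1.7818, 2.8250) + 1.8 * (-0.0872, 0.9962) = (1.7818 + -0.1569, 2.8250 + 1.7932) = (1.6250, 4.6182)
link 3: phi[3] = 30 + 45 + 20 + 135 = 230 deg
  cos(230 deg) = -0.6428, sin(230 deg) = -0.7660
  joint[4] = (1.6250, 4.6182) + 6.6 * (-0.6428, -0.7660) = (1.6250 + -4.2424, 4.6182 + -5.0559) = (-2.6174, -0.4377)
End effector: (-2.6174, -0.4377)

Answer: -2.6174 -0.4377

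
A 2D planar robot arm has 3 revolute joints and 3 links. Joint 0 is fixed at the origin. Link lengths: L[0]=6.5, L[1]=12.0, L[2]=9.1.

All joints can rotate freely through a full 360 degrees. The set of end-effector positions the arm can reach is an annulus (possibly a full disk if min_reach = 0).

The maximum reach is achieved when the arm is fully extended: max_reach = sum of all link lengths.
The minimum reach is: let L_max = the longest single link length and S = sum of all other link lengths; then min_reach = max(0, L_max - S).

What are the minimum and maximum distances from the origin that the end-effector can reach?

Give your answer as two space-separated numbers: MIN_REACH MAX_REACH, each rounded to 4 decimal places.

Link lengths: [6.5, 12.0, 9.1]
max_reach = 6.5 + 12 + 9.1 = 27.6
L_max = max([6.5, 12.0, 9.1]) = 12
S (sum of others) = 27.6 - 12 = 15.6
min_reach = max(0, 12 - 15.6) = max(0, -3.6) = 0

Answer: 0.0000 27.6000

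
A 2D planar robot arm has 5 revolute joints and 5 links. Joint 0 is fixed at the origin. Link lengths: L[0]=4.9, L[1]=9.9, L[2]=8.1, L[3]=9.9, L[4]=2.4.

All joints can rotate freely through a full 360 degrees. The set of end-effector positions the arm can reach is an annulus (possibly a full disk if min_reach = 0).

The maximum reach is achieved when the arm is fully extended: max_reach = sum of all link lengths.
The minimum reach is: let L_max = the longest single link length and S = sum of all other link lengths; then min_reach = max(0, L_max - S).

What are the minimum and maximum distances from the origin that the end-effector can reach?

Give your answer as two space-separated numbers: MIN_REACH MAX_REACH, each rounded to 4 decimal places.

Answer: 0.0000 35.2000

Derivation:
Link lengths: [4.9, 9.9, 8.1, 9.9, 2.4]
max_reach = 4.9 + 9.9 + 8.1 + 9.9 + 2.4 = 35.2
L_max = max([4.9, 9.9, 8.1, 9.9, 2.4]) = 9.9
S (sum of others) = 35.2 - 9.9 = 25.3
min_reach = max(0, 9.9 - 25.3) = max(0, -15.4) = 0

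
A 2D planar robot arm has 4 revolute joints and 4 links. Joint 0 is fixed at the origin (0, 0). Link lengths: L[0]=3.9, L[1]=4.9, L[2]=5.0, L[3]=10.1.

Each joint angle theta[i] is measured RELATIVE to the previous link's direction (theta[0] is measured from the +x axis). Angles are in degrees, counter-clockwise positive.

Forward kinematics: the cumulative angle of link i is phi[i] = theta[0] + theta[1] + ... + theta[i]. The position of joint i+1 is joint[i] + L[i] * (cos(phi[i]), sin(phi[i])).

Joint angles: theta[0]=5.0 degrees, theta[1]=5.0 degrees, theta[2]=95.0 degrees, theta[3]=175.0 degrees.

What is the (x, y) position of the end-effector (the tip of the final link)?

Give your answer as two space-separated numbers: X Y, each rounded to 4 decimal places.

Answer: 9.1705 -3.9261

Derivation:
joint[0] = (0.0000, 0.0000)  (base)
link 0: phi[0] = 5 = 5 deg
  cos(5 deg) = 0.9962, sin(5 deg) = 0.0872
  joint[1] = (0.0000, 0.0000) + 3.9 * (0.9962, 0.0872) = (0.0000 + 3.8852, 0.0000 + 0.3399) = (3.8852, 0.3399)
link 1: phi[1] = 5 + 5 = 10 deg
  cos(10 deg) = 0.9848, sin(10 deg) = 0.1736
  joint[2] = (3.8852, 0.3399) + 4.9 * (0.9848, 0.1736) = (3.8852 + 4.8256, 0.3399 + 0.8509) = (8.7107, 1.1908)
link 2: phi[2] = 5 + 5 + 95 = 105 deg
  cos(105 deg) = -0.2588, sin(105 deg) = 0.9659
  joint[3] = (8.7107, 1.1908) + 5 * (-0.2588, 0.9659) = (8.7107 + -1.2941, 1.1908 + 4.8296) = (7.4166, 6.0204)
link 3: phi[3] = 5 + 5 + 95 + 175 = 280 deg
  cos(280 deg) = 0.1736, sin(280 deg) = -0.9848
  joint[4] = (7.4166, 6.0204) + 10.1 * (0.1736, -0.9848) = (7.4166 + 1.7538, 6.0204 + -9.9466) = (9.1705, -3.9261)
End effector: (9.1705, -3.9261)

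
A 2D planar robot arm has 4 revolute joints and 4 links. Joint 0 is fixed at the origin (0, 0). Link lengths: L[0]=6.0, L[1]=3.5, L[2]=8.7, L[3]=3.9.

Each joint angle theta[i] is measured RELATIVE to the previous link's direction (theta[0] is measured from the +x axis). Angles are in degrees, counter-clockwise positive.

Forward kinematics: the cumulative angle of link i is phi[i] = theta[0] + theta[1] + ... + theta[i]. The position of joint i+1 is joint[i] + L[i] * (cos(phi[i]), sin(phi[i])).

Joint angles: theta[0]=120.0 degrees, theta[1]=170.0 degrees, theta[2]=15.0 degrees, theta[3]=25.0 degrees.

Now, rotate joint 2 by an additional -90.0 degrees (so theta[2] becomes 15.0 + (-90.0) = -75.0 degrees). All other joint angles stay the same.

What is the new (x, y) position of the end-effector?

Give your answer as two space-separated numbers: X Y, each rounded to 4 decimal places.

Answer: -10.8796 -6.4604

Derivation:
joint[0] = (0.0000, 0.0000)  (base)
link 0: phi[0] = 120 = 120 deg
  cos(120 deg) = -0.5000, sin(120 deg) = 0.8660
  joint[1] = (0.0000, 0.0000) + 6 * (-0.5000, 0.8660) = (0.0000 + -3.0000, 0.0000 + 5.1962) = (-3.0000, 5.1962)
link 1: phi[1] = 120 + 170 = 290 deg
  cos(290 deg) = 0.3420, sin(290 deg) = -0.9397
  joint[2] = (-3.0000, 5.1962) + 3.5 * (0.3420, -0.9397) = (-3.0000 + 1.1971, 5.1962 + -3.2889) = (-1.8029, 1.9072)
link 2: phi[2] = 120 + 170 + -75 = 215 deg
  cos(215 deg) = -0.8192, sin(215 deg) = -0.5736
  joint[3] = (-1.8029, 1.9072) + 8.7 * (-0.8192, -0.5736) = (-1.8029 + -7.1266, 1.9072 + -4.9901) = (-8.9296, -3.0829)
link 3: phi[3] = 120 + 170 + -75 + 25 = 240 deg
  cos(240 deg) = -0.5000, sin(240 deg) = -0.8660
  joint[4] = (-8.9296, -3.0829) + 3.9 * (-0.5000, -0.8660) = (-8.9296 + -1.9500, -3.0829 + -3.3775) = (-10.8796, -6.4604)
End effector: (-10.8796, -6.4604)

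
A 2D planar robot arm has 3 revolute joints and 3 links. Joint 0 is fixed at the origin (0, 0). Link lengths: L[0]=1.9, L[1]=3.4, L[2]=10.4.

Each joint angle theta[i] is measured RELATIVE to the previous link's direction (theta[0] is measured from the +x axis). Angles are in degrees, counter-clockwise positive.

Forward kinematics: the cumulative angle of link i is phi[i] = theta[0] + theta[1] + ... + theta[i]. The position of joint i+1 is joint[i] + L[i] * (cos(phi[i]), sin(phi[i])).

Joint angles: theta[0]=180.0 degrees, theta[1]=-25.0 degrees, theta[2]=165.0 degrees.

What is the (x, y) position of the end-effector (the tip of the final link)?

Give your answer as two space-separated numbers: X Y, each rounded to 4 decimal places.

Answer: 2.9854 -5.2481

Derivation:
joint[0] = (0.0000, 0.0000)  (base)
link 0: phi[0] = 180 = 180 deg
  cos(180 deg) = -1.0000, sin(180 deg) = 0.0000
  joint[1] = (0.0000, 0.0000) + 1.9 * (-1.0000, 0.0000) = (0.0000 + -1.9000, 0.0000 + 0.0000) = (-1.9000, 0.0000)
link 1: phi[1] = 180 + -25 = 155 deg
  cos(155 deg) = -0.9063, sin(155 deg) = 0.4226
  joint[2] = (-1.9000, 0.0000) + 3.4 * (-0.9063, 0.4226) = (-1.9000 + -3.0814, 0.0000 + 1.4369) = (-4.9814, 1.4369)
link 2: phi[2] = 180 + -25 + 165 = 320 deg
  cos(320 deg) = 0.7660, sin(320 deg) = -0.6428
  joint[3] = (-4.9814, 1.4369) + 10.4 * (0.7660, -0.6428) = (-4.9814 + 7.9669, 1.4369 + -6.6850) = (2.9854, -5.2481)
End effector: (2.9854, -5.2481)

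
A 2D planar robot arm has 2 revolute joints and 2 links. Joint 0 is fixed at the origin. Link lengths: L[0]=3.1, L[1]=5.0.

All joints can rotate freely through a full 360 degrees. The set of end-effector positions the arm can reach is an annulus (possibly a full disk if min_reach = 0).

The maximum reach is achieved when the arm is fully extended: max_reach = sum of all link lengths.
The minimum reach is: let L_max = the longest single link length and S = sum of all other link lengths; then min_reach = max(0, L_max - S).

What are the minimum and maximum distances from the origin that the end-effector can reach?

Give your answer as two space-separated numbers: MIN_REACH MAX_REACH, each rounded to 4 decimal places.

Answer: 1.9000 8.1000

Derivation:
Link lengths: [3.1, 5.0]
max_reach = 3.1 + 5 = 8.1
L_max = max([3.1, 5.0]) = 5
S (sum of others) = 8.1 - 5 = 3.1
min_reach = max(0, 5 - 3.1) = max(0, 1.9) = 1.9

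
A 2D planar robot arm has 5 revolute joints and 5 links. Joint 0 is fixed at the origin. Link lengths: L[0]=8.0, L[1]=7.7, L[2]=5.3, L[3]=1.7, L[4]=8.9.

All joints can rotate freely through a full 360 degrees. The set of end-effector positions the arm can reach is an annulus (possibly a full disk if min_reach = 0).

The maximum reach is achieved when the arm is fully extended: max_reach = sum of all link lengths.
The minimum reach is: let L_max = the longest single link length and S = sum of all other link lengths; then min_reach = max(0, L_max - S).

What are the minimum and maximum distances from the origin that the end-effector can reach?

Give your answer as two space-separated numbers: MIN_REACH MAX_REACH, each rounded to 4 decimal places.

Answer: 0.0000 31.6000

Derivation:
Link lengths: [8.0, 7.7, 5.3, 1.7, 8.9]
max_reach = 8 + 7.7 + 5.3 + 1.7 + 8.9 = 31.6
L_max = max([8.0, 7.7, 5.3, 1.7, 8.9]) = 8.9
S (sum of others) = 31.6 - 8.9 = 22.7
min_reach = max(0, 8.9 - 22.7) = max(0, -13.8) = 0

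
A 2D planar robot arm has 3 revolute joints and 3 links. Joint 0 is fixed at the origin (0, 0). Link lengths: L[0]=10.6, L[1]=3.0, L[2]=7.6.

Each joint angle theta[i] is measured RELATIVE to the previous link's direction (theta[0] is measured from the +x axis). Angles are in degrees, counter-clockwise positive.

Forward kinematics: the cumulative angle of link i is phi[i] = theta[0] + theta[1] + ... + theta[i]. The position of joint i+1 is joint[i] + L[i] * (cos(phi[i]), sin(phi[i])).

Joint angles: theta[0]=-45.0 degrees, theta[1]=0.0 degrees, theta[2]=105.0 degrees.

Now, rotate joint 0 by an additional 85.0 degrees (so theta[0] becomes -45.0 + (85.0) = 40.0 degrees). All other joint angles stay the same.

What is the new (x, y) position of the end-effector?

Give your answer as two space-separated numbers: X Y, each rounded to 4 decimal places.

Answer: 4.1926 13.1011

Derivation:
joint[0] = (0.0000, 0.0000)  (base)
link 0: phi[0] = 40 = 40 deg
  cos(40 deg) = 0.7660, sin(40 deg) = 0.6428
  joint[1] = (0.0000, 0.0000) + 10.6 * (0.7660, 0.6428) = (0.0000 + 8.1201, 0.0000 + 6.8135) = (8.1201, 6.8135)
link 1: phi[1] = 40 + 0 = 40 deg
  cos(40 deg) = 0.7660, sin(40 deg) = 0.6428
  joint[2] = (8.1201, 6.8135) + 3 * (0.7660, 0.6428) = (8.1201 + 2.2981, 6.8135 + 1.9284) = (10.4182, 8.7419)
link 2: phi[2] = 40 + 0 + 105 = 145 deg
  cos(145 deg) = -0.8192, sin(145 deg) = 0.5736
  joint[3] = (10.4182, 8.7419) + 7.6 * (-0.8192, 0.5736) = (10.4182 + -6.2256, 8.7419 + 4.3592) = (4.1926, 13.1011)
End effector: (4.1926, 13.1011)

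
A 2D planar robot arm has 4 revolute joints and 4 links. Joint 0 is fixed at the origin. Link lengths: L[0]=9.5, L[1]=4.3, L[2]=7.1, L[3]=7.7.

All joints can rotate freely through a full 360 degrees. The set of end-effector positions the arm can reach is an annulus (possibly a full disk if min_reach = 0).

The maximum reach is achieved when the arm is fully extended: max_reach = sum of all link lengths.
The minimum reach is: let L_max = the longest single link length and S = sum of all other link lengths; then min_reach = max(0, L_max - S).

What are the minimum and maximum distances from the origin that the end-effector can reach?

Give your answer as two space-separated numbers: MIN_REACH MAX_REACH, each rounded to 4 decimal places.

Link lengths: [9.5, 4.3, 7.1, 7.7]
max_reach = 9.5 + 4.3 + 7.1 + 7.7 = 28.6
L_max = max([9.5, 4.3, 7.1, 7.7]) = 9.5
S (sum of others) = 28.6 - 9.5 = 19.1
min_reach = max(0, 9.5 - 19.1) = max(0, -9.6) = 0

Answer: 0.0000 28.6000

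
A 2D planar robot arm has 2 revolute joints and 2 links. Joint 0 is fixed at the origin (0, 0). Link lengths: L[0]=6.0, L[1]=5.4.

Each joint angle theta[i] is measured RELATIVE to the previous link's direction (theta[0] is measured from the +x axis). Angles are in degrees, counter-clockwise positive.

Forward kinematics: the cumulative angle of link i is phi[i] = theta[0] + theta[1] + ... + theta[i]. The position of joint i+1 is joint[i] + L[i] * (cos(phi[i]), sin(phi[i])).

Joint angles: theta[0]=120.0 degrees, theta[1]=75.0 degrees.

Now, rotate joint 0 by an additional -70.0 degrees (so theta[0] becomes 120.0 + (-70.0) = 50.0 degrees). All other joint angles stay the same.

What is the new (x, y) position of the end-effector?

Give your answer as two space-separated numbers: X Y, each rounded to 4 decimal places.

joint[0] = (0.0000, 0.0000)  (base)
link 0: phi[0] = 50 = 50 deg
  cos(50 deg) = 0.6428, sin(50 deg) = 0.7660
  joint[1] = (0.0000, 0.0000) + 6 * (0.6428, 0.7660) = (0.0000 + 3.8567, 0.0000 + 4.5963) = (3.8567, 4.5963)
link 1: phi[1] = 50 + 75 = 125 deg
  cos(125 deg) = -0.5736, sin(125 deg) = 0.8192
  joint[2] = (3.8567, 4.5963) + 5.4 * (-0.5736, 0.8192) = (3.8567 + -3.0973, 4.5963 + 4.4234) = (0.7594, 9.0197)
End effector: (0.7594, 9.0197)

Answer: 0.7594 9.0197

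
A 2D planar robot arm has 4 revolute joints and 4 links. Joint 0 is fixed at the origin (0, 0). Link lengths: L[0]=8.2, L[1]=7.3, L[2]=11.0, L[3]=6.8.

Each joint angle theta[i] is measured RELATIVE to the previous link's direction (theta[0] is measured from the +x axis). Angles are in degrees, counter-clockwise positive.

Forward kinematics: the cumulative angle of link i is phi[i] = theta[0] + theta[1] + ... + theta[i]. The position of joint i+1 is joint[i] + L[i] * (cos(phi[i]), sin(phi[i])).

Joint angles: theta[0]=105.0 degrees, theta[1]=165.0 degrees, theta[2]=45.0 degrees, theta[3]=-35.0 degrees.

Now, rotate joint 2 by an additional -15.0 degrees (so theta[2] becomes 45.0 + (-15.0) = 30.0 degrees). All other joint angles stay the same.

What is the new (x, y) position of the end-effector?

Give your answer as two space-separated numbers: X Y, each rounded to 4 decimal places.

joint[0] = (0.0000, 0.0000)  (base)
link 0: phi[0] = 105 = 105 deg
  cos(105 deg) = -0.2588, sin(105 deg) = 0.9659
  joint[1] = (0.0000, 0.0000) + 8.2 * (-0.2588, 0.9659) = (0.0000 + -2.1223, 0.0000 + 7.9206) = (-2.1223, 7.9206)
link 1: phi[1] = 105 + 165 = 270 deg
  cos(270 deg) = -0.0000, sin(270 deg) = -1.0000
  joint[2] = (-2.1223, 7.9206) + 7.3 * (-0.0000, -1.0000) = (-2.1223 + -0.0000, 7.9206 + -7.3000) = (-2.1223, 0.6206)
link 2: phi[2] = 105 + 165 + 30 = 300 deg
  cos(300 deg) = 0.5000, sin(300 deg) = -0.8660
  joint[3] = (-2.1223, 0.6206) + 11 * (0.5000, -0.8660) = (-2.1223 + 5.5000, 0.6206 + -9.5263) = (3.3777, -8.9057)
link 3: phi[3] = 105 + 165 + 30 + -35 = 265 deg
  cos(265 deg) = -0.0872, sin(265 deg) = -0.9962
  joint[4] = (3.3777, -8.9057) + 6.8 * (-0.0872, -0.9962) = (3.3777 + -0.5927, -8.9057 + -6.7741) = (2.7850, -15.6798)
End effector: (2.7850, -15.6798)

Answer: 2.7850 -15.6798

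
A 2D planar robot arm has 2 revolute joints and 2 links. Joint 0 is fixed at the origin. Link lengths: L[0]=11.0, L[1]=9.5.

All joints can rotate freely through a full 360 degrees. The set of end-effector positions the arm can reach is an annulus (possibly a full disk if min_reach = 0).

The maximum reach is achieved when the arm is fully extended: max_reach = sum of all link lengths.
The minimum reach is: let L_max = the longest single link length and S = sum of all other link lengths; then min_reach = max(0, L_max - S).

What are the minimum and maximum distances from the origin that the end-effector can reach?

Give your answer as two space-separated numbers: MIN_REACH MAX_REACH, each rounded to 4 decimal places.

Link lengths: [11.0, 9.5]
max_reach = 11 + 9.5 = 20.5
L_max = max([11.0, 9.5]) = 11
S (sum of others) = 20.5 - 11 = 9.5
min_reach = max(0, 11 - 9.5) = max(0, 1.5) = 1.5

Answer: 1.5000 20.5000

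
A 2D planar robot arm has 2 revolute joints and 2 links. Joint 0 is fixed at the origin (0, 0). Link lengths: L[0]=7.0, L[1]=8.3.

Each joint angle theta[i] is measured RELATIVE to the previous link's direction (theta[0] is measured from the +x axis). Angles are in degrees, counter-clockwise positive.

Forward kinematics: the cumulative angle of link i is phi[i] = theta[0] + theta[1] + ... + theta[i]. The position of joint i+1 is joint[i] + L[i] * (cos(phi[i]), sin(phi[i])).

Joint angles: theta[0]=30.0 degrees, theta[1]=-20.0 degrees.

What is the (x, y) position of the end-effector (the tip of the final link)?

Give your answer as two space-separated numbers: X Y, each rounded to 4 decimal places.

Answer: 14.2361 4.9413

Derivation:
joint[0] = (0.0000, 0.0000)  (base)
link 0: phi[0] = 30 = 30 deg
  cos(30 deg) = 0.8660, sin(30 deg) = 0.5000
  joint[1] = (0.0000, 0.0000) + 7 * (0.8660, 0.5000) = (0.0000 + 6.0622, 0.0000 + 3.5000) = (6.0622, 3.5000)
link 1: phi[1] = 30 + -20 = 10 deg
  cos(10 deg) = 0.9848, sin(10 deg) = 0.1736
  joint[2] = (6.0622, 3.5000) + 8.3 * (0.9848, 0.1736) = (6.0622 + 8.1739, 3.5000 + 1.4413) = (14.2361, 4.9413)
End effector: (14.2361, 4.9413)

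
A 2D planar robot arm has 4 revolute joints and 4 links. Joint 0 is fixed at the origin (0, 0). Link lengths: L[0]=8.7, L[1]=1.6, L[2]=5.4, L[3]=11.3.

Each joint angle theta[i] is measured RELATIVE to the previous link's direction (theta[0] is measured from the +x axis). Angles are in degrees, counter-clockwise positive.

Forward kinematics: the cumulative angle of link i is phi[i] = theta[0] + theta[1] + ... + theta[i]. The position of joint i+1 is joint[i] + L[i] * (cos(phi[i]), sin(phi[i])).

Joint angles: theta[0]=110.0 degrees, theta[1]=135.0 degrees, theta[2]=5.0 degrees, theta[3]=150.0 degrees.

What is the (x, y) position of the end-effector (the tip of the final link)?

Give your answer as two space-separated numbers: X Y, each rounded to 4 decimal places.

Answer: 3.1576 8.9144

Derivation:
joint[0] = (0.0000, 0.0000)  (base)
link 0: phi[0] = 110 = 110 deg
  cos(110 deg) = -0.3420, sin(110 deg) = 0.9397
  joint[1] = (0.0000, 0.0000) + 8.7 * (-0.3420, 0.9397) = (0.0000 + -2.9756, 0.0000 + 8.1753) = (-2.9756, 8.1753)
link 1: phi[1] = 110 + 135 = 245 deg
  cos(245 deg) = -0.4226, sin(245 deg) = -0.9063
  joint[2] = (-2.9756, 8.1753) + 1.6 * (-0.4226, -0.9063) = (-2.9756 + -0.6762, 8.1753 + -1.4501) = (-3.6518, 6.7252)
link 2: phi[2] = 110 + 135 + 5 = 250 deg
  cos(250 deg) = -0.3420, sin(250 deg) = -0.9397
  joint[3] = (-3.6518, 6.7252) + 5.4 * (-0.3420, -0.9397) = (-3.6518 + -1.8469, 6.7252 + -5.0743) = (-5.4987, 1.6509)
link 3: phi[3] = 110 + 135 + 5 + 150 = 400 deg
  cos(400 deg) = 0.7660, sin(400 deg) = 0.6428
  joint[4] = (-5.4987, 1.6509) + 11.3 * (0.7660, 0.6428) = (-5.4987 + 8.6563, 1.6509 + 7.2635) = (3.1576, 8.9144)
End effector: (3.1576, 8.9144)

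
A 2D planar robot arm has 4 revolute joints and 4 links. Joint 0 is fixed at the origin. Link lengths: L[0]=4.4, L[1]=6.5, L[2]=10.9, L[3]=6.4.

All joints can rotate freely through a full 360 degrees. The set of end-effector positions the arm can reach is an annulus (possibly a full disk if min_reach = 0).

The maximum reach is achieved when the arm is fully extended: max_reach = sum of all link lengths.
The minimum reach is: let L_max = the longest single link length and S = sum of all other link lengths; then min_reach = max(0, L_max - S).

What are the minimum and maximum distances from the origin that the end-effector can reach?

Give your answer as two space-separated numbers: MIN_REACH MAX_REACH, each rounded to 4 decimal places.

Answer: 0.0000 28.2000

Derivation:
Link lengths: [4.4, 6.5, 10.9, 6.4]
max_reach = 4.4 + 6.5 + 10.9 + 6.4 = 28.2
L_max = max([4.4, 6.5, 10.9, 6.4]) = 10.9
S (sum of others) = 28.2 - 10.9 = 17.3
min_reach = max(0, 10.9 - 17.3) = max(0, -6.4) = 0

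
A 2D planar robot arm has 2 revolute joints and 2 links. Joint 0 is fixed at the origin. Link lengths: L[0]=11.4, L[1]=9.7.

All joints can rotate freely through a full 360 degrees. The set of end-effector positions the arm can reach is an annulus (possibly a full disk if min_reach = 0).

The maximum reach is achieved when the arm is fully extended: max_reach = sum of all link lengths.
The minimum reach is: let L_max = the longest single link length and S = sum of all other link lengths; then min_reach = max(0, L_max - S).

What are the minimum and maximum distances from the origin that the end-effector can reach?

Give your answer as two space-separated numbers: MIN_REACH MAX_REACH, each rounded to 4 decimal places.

Answer: 1.7000 21.1000

Derivation:
Link lengths: [11.4, 9.7]
max_reach = 11.4 + 9.7 = 21.1
L_max = max([11.4, 9.7]) = 11.4
S (sum of others) = 21.1 - 11.4 = 9.7
min_reach = max(0, 11.4 - 9.7) = max(0, 1.7) = 1.7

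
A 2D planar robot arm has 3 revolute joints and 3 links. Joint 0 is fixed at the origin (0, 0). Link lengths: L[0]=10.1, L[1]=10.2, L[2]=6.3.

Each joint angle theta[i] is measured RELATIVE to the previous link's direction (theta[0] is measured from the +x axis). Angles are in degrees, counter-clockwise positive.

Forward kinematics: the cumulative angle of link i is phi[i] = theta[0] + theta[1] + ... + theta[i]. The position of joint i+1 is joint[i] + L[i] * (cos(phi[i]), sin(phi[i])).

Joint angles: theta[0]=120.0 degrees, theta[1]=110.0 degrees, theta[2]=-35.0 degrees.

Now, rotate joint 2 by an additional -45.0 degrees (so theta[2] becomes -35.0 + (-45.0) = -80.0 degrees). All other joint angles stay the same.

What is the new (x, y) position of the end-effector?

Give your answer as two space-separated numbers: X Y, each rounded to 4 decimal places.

joint[0] = (0.0000, 0.0000)  (base)
link 0: phi[0] = 120 = 120 deg
  cos(120 deg) = -0.5000, sin(120 deg) = 0.8660
  joint[1] = (0.0000, 0.0000) + 10.1 * (-0.5000, 0.8660) = (0.0000 + -5.0500, 0.0000 + 8.7469) = (-5.0500, 8.7469)
link 1: phi[1] = 120 + 110 = 230 deg
  cos(230 deg) = -0.6428, sin(230 deg) = -0.7660
  joint[2] = (-5.0500, 8.7469) + 10.2 * (-0.6428, -0.7660) = (-5.0500 + -6.5564, 8.7469 + -7.8137) = (-11.6064, 0.9332)
link 2: phi[2] = 120 + 110 + -80 = 150 deg
  cos(150 deg) = -0.8660, sin(150 deg) = 0.5000
  joint[3] = (-11.6064, 0.9332) + 6.3 * (-0.8660, 0.5000) = (-11.6064 + -5.4560, 0.9332 + 3.1500) = (-17.0624, 4.0832)
End effector: (-17.0624, 4.0832)

Answer: -17.0624 4.0832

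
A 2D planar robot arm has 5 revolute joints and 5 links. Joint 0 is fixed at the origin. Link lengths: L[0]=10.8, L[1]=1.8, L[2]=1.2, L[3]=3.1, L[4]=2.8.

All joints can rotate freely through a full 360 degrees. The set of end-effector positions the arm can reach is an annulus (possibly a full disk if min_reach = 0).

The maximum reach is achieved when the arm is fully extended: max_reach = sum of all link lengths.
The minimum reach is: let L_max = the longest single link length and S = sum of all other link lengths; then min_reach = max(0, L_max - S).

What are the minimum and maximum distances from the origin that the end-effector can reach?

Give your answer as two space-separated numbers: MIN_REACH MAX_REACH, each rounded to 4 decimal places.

Link lengths: [10.8, 1.8, 1.2, 3.1, 2.8]
max_reach = 10.8 + 1.8 + 1.2 + 3.1 + 2.8 = 19.7
L_max = max([10.8, 1.8, 1.2, 3.1, 2.8]) = 10.8
S (sum of others) = 19.7 - 10.8 = 8.9
min_reach = max(0, 10.8 - 8.9) = max(0, 1.9) = 1.9

Answer: 1.9000 19.7000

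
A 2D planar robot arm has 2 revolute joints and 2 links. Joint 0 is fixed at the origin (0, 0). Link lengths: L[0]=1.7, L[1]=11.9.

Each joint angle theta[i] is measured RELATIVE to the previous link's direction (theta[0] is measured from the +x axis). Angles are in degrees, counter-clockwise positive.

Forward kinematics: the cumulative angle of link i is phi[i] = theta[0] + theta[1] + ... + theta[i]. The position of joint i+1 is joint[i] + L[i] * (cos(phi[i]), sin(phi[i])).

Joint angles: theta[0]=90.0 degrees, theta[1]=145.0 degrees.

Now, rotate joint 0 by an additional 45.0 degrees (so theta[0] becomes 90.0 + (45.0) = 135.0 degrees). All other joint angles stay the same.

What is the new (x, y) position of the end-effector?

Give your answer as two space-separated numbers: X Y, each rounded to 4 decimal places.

Answer: 0.8643 -10.5171

Derivation:
joint[0] = (0.0000, 0.0000)  (base)
link 0: phi[0] = 135 = 135 deg
  cos(135 deg) = -0.7071, sin(135 deg) = 0.7071
  joint[1] = (0.0000, 0.0000) + 1.7 * (-0.7071, 0.7071) = (0.0000 + -1.2021, 0.0000 + 1.2021) = (-1.2021, 1.2021)
link 1: phi[1] = 135 + 145 = 280 deg
  cos(280 deg) = 0.1736, sin(280 deg) = -0.9848
  joint[2] = (-1.2021, 1.2021) + 11.9 * (0.1736, -0.9848) = (-1.2021 + 2.0664, 1.2021 + -11.7192) = (0.8643, -10.5171)
End effector: (0.8643, -10.5171)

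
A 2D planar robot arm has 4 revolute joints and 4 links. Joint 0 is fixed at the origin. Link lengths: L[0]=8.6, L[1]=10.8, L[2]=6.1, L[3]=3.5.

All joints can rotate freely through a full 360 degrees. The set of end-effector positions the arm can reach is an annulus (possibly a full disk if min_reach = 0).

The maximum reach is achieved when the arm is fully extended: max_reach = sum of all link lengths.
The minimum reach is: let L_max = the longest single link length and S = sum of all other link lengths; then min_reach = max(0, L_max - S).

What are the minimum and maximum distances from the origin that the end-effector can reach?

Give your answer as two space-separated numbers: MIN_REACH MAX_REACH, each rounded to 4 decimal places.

Link lengths: [8.6, 10.8, 6.1, 3.5]
max_reach = 8.6 + 10.8 + 6.1 + 3.5 = 29
L_max = max([8.6, 10.8, 6.1, 3.5]) = 10.8
S (sum of others) = 29 - 10.8 = 18.2
min_reach = max(0, 10.8 - 18.2) = max(0, -7.4) = 0

Answer: 0.0000 29.0000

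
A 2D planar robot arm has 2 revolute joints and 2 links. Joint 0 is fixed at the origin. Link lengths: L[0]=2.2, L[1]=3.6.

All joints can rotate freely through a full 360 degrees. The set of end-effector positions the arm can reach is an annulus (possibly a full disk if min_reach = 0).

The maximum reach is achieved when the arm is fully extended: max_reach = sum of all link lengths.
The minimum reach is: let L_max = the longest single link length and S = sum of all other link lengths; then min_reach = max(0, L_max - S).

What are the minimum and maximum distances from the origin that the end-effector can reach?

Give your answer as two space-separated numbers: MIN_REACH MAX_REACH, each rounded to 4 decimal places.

Answer: 1.4000 5.8000

Derivation:
Link lengths: [2.2, 3.6]
max_reach = 2.2 + 3.6 = 5.8
L_max = max([2.2, 3.6]) = 3.6
S (sum of others) = 5.8 - 3.6 = 2.2
min_reach = max(0, 3.6 - 2.2) = max(0, 1.4) = 1.4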